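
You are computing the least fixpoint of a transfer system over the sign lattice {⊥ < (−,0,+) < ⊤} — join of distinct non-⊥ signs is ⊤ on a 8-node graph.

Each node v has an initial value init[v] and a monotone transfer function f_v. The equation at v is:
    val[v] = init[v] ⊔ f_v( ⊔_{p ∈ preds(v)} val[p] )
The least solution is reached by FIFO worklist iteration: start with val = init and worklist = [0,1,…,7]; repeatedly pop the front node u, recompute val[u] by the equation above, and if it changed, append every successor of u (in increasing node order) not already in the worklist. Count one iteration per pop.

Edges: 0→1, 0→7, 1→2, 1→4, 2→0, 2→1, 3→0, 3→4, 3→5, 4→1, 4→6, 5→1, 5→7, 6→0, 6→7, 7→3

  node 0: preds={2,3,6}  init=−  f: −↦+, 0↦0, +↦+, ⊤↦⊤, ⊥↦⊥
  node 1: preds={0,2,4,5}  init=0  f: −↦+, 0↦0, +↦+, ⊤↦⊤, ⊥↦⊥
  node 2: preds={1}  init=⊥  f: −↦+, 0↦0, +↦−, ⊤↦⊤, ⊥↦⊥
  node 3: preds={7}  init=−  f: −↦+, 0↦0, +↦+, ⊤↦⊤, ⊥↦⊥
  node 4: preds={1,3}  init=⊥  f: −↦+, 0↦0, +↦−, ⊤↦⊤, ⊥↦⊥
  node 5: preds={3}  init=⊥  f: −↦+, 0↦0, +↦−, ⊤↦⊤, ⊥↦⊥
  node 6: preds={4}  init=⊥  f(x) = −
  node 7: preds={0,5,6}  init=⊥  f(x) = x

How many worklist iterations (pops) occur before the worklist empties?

16

Trace (16 dequeues):
  [1] u=0 | in − | out ⊤ | prev − | push {}
  [2] u=1 | in ⊤ | out ⊤ | prev 0 | push {}
  [3] u=2 | in ⊤ | out ⊤ | prev ⊥ | push {0,1}
  [4] u=3 | in ⊥ | out − | ==
  [5] u=4 | in ⊤ | out ⊤ | prev ⊥ | push {}
  [6] u=5 | in − | out + | prev ⊥ | push {}
  [7] u=6 | in ⊤ | out − | prev ⊥ | push {}
  [8] u=7 | in ⊤ | out ⊤ | prev ⊥ | push {3}
  [9] u=0 | in ⊤ | out ⊤ | ==
  [10] u=1 | in ⊤ | out ⊤ | ==
  [11] u=3 | in ⊤ | out ⊤ | prev − | push {0,4,5}
  [12] u=0 | in ⊤ | out ⊤ | ==
  [13] u=4 | in ⊤ | out ⊤ | ==
  [14] u=5 | in ⊤ | out ⊤ | prev + | push {1,7}
  [15] u=1 | in ⊤ | out ⊤ | ==
  [16] u=7 | in ⊤ | out ⊤ | ==

Converged values:
  [0] ⊤
  [1] ⊤
  [2] ⊤
  [3] ⊤
  [4] ⊤
  [5] ⊤
  [6] −
  [7] ⊤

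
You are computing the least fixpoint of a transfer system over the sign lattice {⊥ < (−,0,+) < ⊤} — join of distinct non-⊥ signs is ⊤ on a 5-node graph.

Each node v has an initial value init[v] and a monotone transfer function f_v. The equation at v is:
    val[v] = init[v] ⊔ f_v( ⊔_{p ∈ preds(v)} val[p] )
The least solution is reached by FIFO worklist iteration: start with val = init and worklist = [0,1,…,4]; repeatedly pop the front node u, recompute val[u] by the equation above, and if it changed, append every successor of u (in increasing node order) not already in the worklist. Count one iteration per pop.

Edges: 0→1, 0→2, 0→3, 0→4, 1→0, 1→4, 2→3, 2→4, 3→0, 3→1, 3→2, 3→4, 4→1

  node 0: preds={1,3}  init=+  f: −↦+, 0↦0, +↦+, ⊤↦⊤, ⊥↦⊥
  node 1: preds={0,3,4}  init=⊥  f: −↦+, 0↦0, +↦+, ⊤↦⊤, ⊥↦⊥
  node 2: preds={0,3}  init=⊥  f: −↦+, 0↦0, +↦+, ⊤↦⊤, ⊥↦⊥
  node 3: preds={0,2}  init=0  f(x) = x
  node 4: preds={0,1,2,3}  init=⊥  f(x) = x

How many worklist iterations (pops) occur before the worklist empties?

Trace (8 dequeues):
  [1] u=0 | in 0 | out ⊤ | prev + | push {}
  [2] u=1 | in ⊤ | out ⊤ | prev ⊥ | push {0}
  [3] u=2 | in ⊤ | out ⊤ | prev ⊥ | push {}
  [4] u=3 | in ⊤ | out ⊤ | prev 0 | push {1,2}
  [5] u=4 | in ⊤ | out ⊤ | prev ⊥ | push {}
  [6] u=0 | in ⊤ | out ⊤ | ==
  [7] u=1 | in ⊤ | out ⊤ | ==
  [8] u=2 | in ⊤ | out ⊤ | ==

Converged values:
  [0] ⊤
  [1] ⊤
  [2] ⊤
  [3] ⊤
  [4] ⊤

8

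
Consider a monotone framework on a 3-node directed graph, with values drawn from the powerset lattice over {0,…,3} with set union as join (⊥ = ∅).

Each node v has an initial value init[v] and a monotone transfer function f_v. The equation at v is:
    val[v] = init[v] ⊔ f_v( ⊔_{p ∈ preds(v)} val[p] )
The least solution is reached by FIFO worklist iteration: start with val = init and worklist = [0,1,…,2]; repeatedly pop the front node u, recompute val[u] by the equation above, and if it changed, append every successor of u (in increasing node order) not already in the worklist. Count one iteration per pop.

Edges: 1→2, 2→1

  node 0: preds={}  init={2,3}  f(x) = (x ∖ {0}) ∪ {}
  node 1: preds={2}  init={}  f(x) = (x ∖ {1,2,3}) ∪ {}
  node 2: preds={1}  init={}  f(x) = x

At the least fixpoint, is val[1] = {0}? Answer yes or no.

no

Trace (3 dequeues):
  [1] u=0 | in {} | out {2,3} | ==
  [2] u=1 | in {} | out {} | ==
  [3] u=2 | in {} | out {} | ==

Converged values:
  [0] {2,3}
  [1] {}
  [2] {}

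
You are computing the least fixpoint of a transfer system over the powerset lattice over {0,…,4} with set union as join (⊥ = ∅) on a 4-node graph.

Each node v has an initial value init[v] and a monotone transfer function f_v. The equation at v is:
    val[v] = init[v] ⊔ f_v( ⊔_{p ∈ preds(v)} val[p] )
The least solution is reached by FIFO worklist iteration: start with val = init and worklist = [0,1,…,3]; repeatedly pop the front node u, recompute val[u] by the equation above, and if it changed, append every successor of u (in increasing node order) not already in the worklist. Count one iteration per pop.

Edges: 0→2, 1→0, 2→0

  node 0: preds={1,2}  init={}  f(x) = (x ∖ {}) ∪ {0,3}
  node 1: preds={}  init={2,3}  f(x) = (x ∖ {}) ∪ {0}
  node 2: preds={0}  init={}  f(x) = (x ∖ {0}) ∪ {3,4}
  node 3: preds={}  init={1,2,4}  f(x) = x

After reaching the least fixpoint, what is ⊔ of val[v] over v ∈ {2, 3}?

{1,2,3,4}

Trace (6 dequeues):
  [1] u=0 | in {2,3} | out {0,2,3} | prev {} | push {}
  [2] u=1 | in {} | out {0,2,3} | prev {2,3} | push {0}
  [3] u=2 | in {0,2,3} | out {2,3,4} | prev {} | push {}
  [4] u=3 | in {} | out {1,2,4} | ==
  [5] u=0 | in {0,2,3,4} | out {0,2,3,4} | prev {0,2,3} | push {2}
  [6] u=2 | in {0,2,3,4} | out {2,3,4} | ==

Converged values:
  [0] {0,2,3,4}
  [1] {0,2,3}
  [2] {2,3,4}
  [3] {1,2,4}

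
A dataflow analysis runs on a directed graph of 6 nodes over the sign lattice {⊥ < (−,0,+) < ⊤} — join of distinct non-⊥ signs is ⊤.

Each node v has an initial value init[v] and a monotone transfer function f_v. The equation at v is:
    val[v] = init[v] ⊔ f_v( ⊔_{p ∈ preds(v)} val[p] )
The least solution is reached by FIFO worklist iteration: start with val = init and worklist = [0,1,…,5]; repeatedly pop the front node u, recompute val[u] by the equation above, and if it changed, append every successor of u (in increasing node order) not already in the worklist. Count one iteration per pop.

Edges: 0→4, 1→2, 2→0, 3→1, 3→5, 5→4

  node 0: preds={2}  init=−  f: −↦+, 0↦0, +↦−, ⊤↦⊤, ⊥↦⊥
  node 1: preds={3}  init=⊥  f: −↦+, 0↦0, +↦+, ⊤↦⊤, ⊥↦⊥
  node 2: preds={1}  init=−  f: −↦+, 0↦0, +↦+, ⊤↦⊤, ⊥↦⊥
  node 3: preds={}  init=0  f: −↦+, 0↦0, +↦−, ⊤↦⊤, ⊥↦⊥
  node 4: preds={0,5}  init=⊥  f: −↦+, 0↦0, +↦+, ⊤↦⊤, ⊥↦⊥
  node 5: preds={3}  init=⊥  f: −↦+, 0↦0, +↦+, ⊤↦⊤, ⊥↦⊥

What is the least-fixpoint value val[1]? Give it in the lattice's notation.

Trace (8 dequeues):
  [1] u=0 | in − | out ⊤ | prev − | push {}
  [2] u=1 | in 0 | out 0 | prev ⊥ | push {}
  [3] u=2 | in 0 | out ⊤ | prev − | push {0}
  [4] u=3 | in ⊥ | out 0 | ==
  [5] u=4 | in ⊤ | out ⊤ | prev ⊥ | push {}
  [6] u=5 | in 0 | out 0 | prev ⊥ | push {4}
  [7] u=0 | in ⊤ | out ⊤ | ==
  [8] u=4 | in ⊤ | out ⊤ | ==

Converged values:
  [0] ⊤
  [1] 0
  [2] ⊤
  [3] 0
  [4] ⊤
  [5] 0

0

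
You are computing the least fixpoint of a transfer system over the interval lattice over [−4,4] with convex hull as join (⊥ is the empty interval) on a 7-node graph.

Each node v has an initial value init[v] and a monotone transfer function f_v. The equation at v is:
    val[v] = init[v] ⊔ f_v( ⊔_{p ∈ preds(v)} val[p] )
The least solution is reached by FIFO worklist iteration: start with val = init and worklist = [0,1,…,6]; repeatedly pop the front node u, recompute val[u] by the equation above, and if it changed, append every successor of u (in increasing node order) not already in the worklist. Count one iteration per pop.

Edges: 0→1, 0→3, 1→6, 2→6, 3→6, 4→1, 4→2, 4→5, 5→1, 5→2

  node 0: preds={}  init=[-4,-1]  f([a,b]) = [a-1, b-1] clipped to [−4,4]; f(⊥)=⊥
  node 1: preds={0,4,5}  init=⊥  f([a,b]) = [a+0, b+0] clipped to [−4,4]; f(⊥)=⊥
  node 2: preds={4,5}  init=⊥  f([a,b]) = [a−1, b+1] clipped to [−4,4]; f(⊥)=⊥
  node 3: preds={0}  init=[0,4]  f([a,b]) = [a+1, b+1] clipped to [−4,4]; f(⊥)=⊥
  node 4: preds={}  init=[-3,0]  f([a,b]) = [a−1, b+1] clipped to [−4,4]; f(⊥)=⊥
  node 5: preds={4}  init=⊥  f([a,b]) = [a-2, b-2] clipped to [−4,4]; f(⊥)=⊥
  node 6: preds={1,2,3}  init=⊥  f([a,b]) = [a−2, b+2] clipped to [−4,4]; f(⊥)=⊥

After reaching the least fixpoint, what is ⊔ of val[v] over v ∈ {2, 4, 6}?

Worklist (9 pops):
  #1 pop 0: in=⊥ → [-4,-1] (no change)
  #2 pop 1: in=[-4,0] → [-4,0] (was ⊥); enqueue []
  #3 pop 2: in=[-3,0] → [-4,1] (was ⊥); enqueue []
  #4 pop 3: in=[-4,-1] → [-3,4] (was [0,4]); enqueue []
  #5 pop 4: in=⊥ → [-3,0] (no change)
  #6 pop 5: in=[-3,0] → [-4,-2] (was ⊥); enqueue [1,2]
  #7 pop 6: in=[-4,4] → [-4,4] (was ⊥); enqueue []
  #8 pop 1: in=[-4,0] → [-4,0] (no change)
  #9 pop 2: in=[-4,0] → [-4,1] (no change)

Fixpoint:
  val[0] = [-4,-1]
  val[1] = [-4,0]
  val[2] = [-4,1]
  val[3] = [-3,4]
  val[4] = [-3,0]
  val[5] = [-4,-2]
  val[6] = [-4,4]

[-4,4]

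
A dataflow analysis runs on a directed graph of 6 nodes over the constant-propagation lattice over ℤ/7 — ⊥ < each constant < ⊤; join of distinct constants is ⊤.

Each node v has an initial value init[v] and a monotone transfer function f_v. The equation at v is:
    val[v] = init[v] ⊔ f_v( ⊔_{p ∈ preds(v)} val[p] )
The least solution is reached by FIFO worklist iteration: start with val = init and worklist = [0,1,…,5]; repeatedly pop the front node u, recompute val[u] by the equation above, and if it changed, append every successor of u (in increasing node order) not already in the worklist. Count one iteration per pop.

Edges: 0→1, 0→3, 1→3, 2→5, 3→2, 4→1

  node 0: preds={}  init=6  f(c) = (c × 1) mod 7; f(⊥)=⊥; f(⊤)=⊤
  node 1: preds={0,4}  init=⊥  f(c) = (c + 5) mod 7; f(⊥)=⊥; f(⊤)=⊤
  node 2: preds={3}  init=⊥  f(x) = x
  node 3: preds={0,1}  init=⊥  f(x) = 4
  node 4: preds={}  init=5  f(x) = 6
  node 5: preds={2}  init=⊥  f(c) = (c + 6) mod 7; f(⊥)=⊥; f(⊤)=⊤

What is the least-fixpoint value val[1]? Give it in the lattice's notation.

⊤

Worklist (9 pops):
  #1 pop 0: in=⊥ → 6 (no change)
  #2 pop 1: in=⊤ → ⊤ (was ⊥); enqueue []
  #3 pop 2: in=⊥ → ⊥ (no change)
  #4 pop 3: in=⊤ → 4 (was ⊥); enqueue [2]
  #5 pop 4: in=⊥ → ⊤ (was 5); enqueue [1]
  #6 pop 5: in=⊥ → ⊥ (no change)
  #7 pop 2: in=4 → 4 (was ⊥); enqueue [5]
  #8 pop 1: in=⊤ → ⊤ (no change)
  #9 pop 5: in=4 → 3 (was ⊥); enqueue []

Fixpoint:
  val[0] = 6
  val[1] = ⊤
  val[2] = 4
  val[3] = 4
  val[4] = ⊤
  val[5] = 3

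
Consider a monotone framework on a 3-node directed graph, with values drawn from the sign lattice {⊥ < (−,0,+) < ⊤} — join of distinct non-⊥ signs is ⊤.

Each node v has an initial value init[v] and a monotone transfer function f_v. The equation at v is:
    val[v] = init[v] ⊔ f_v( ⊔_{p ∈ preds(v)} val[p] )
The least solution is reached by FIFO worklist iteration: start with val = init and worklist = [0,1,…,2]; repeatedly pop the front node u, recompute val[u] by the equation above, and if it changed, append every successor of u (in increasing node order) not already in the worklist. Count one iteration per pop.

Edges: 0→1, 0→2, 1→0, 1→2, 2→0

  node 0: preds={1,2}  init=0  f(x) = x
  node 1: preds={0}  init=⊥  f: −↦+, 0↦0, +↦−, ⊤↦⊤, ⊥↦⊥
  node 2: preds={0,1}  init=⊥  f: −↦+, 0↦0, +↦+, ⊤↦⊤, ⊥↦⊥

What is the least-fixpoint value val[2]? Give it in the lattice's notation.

Iteration log — 4 steps:
  step 1. node 0  ⊔preds=⊥  new=0  stable
  step 2. node 1  ⊔preds=0  new=0  old=⊥  +wl: 0
  step 3. node 2  ⊔preds=0  new=0  old=⊥  +wl: 
  step 4. node 0  ⊔preds=0  new=0  stable

Least fixpoint reached:
  node 0: 0
  node 1: 0
  node 2: 0

0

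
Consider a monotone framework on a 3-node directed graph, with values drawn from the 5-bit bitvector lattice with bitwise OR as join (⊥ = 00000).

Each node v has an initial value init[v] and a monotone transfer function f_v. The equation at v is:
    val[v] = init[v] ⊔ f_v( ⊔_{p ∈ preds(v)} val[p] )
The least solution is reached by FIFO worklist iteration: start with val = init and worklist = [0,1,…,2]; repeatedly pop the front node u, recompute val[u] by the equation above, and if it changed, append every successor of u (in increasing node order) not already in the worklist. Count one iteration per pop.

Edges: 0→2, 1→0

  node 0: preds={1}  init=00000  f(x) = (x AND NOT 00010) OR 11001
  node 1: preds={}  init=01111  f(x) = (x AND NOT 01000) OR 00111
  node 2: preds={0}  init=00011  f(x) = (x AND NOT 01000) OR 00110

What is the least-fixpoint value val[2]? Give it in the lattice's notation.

Trace (3 dequeues):
  [1] u=0 | in 01111 | out 11101 | prev 00000 | push {}
  [2] u=1 | in 00000 | out 01111 | ==
  [3] u=2 | in 11101 | out 10111 | prev 00011 | push {}

Converged values:
  [0] 11101
  [1] 01111
  [2] 10111

10111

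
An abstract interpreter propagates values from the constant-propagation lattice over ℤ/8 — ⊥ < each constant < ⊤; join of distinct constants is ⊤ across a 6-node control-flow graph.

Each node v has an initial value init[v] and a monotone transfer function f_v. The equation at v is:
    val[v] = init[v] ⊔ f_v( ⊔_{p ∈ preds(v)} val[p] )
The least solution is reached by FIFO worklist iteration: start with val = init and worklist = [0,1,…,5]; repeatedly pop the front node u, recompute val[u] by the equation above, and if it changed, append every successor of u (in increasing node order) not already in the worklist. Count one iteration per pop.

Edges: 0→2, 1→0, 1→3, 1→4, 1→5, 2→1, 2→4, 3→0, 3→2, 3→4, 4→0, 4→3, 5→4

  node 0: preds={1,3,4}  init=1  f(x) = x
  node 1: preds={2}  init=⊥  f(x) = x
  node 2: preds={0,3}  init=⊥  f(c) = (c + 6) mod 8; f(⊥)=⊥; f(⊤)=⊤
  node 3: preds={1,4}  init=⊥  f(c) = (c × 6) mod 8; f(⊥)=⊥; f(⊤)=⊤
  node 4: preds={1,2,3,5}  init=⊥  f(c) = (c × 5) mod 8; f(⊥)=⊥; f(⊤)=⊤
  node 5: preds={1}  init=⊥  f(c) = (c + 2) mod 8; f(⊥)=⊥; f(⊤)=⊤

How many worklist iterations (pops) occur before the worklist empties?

21

Iteration log — 21 steps:
  step 1. node 0  ⊔preds=⊥  new=1  stable
  step 2. node 1  ⊔preds=⊥  new=⊥  stable
  step 3. node 2  ⊔preds=1  new=7  old=⊥  +wl: 1
  step 4. node 3  ⊔preds=⊥  new=⊥  stable
  step 5. node 4  ⊔preds=7  new=3  old=⊥  +wl: 0,3
  step 6. node 5  ⊔preds=⊥  new=⊥  stable
  step 7. node 1  ⊔preds=7  new=7  old=⊥  +wl: 4,5
  step 8. node 0  ⊔preds=⊤  new=⊤  old=1  +wl: 2
  step 9. node 3  ⊔preds=⊤  new=⊤  old=⊥  +wl: 0
  step 10. node 4  ⊔preds=⊤  new=⊤  old=3  +wl: 3
  step 11. node 5  ⊔preds=7  new=1  old=⊥  +wl: 4
  step 12. node 2  ⊔preds=⊤  new=⊤  old=7  +wl: 1
  step 13. node 0  ⊔preds=⊤  new=⊤  stable
  step 14. node 3  ⊔preds=⊤  new=⊤  stable
  step 15. node 4  ⊔preds=⊤  new=⊤  stable
  step 16. node 1  ⊔preds=⊤  new=⊤  old=7  +wl: 0,3,4,5
  step 17. node 0  ⊔preds=⊤  new=⊤  stable
  step 18. node 3  ⊔preds=⊤  new=⊤  stable
  step 19. node 4  ⊔preds=⊤  new=⊤  stable
  step 20. node 5  ⊔preds=⊤  new=⊤  old=1  +wl: 4
  step 21. node 4  ⊔preds=⊤  new=⊤  stable

Least fixpoint reached:
  node 0: ⊤
  node 1: ⊤
  node 2: ⊤
  node 3: ⊤
  node 4: ⊤
  node 5: ⊤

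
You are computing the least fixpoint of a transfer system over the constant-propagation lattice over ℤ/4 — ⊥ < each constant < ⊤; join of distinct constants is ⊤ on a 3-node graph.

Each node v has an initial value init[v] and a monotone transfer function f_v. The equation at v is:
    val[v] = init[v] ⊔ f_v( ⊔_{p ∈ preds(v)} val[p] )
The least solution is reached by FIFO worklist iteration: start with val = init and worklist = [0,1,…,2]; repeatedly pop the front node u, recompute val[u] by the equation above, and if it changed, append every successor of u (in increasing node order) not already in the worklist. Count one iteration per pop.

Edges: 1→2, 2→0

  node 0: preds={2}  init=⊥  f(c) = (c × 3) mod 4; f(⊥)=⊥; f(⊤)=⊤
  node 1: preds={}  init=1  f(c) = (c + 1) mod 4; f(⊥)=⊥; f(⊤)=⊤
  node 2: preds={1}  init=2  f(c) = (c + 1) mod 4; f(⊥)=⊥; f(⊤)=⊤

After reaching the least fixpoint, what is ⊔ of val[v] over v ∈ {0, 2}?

Trace (3 dequeues):
  [1] u=0 | in 2 | out 2 | prev ⊥ | push {}
  [2] u=1 | in ⊥ | out 1 | ==
  [3] u=2 | in 1 | out 2 | ==

Converged values:
  [0] 2
  [1] 1
  [2] 2

2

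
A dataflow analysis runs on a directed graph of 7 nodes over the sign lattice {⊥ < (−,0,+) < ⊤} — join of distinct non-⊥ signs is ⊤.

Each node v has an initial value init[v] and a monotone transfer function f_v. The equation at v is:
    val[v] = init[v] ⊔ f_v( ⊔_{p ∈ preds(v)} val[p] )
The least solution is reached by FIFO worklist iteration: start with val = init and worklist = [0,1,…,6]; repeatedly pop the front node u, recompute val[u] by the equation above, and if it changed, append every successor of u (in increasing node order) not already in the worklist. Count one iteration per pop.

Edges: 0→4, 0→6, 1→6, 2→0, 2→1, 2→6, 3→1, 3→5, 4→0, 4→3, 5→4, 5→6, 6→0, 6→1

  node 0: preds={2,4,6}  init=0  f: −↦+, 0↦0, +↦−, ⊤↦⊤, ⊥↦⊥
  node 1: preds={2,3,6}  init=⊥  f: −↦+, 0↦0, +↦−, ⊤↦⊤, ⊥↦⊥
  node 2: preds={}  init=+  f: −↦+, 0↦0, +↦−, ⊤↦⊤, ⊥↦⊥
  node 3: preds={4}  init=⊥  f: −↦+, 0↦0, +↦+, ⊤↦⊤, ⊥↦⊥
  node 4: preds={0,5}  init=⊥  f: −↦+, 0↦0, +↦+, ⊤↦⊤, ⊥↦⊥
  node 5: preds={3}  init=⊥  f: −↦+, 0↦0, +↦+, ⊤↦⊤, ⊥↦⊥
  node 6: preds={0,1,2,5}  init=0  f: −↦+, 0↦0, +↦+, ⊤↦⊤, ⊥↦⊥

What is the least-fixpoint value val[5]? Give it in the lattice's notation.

⊤

Trace (13 dequeues):
  [1] u=0 | in ⊤ | out ⊤ | prev 0 | push {}
  [2] u=1 | in ⊤ | out ⊤ | prev ⊥ | push {}
  [3] u=2 | in ⊥ | out + | ==
  [4] u=3 | in ⊥ | out ⊥ | ==
  [5] u=4 | in ⊤ | out ⊤ | prev ⊥ | push {0,3}
  [6] u=5 | in ⊥ | out ⊥ | ==
  [7] u=6 | in ⊤ | out ⊤ | prev 0 | push {1}
  [8] u=0 | in ⊤ | out ⊤ | ==
  [9] u=3 | in ⊤ | out ⊤ | prev ⊥ | push {5}
  [10] u=1 | in ⊤ | out ⊤ | ==
  [11] u=5 | in ⊤ | out ⊤ | prev ⊥ | push {4,6}
  [12] u=4 | in ⊤ | out ⊤ | ==
  [13] u=6 | in ⊤ | out ⊤ | ==

Converged values:
  [0] ⊤
  [1] ⊤
  [2] +
  [3] ⊤
  [4] ⊤
  [5] ⊤
  [6] ⊤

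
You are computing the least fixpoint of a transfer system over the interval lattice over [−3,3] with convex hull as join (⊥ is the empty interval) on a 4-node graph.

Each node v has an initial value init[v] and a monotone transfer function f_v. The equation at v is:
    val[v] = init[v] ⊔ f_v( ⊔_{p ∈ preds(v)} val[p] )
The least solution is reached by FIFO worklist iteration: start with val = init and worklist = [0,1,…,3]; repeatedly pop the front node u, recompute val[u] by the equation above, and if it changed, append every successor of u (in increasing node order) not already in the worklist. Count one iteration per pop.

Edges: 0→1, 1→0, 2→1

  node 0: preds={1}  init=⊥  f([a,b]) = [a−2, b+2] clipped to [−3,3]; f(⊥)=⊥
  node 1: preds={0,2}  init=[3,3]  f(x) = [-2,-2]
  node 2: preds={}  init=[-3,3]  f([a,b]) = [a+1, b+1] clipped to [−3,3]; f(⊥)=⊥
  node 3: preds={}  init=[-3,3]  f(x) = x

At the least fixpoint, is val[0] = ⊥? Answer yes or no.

Worklist (6 pops):
  #1 pop 0: in=[3,3] → [1,3] (was ⊥); enqueue []
  #2 pop 1: in=[-3,3] → [-2,3] (was [3,3]); enqueue [0]
  #3 pop 2: in=⊥ → [-3,3] (no change)
  #4 pop 3: in=⊥ → [-3,3] (no change)
  #5 pop 0: in=[-2,3] → [-3,3] (was [1,3]); enqueue [1]
  #6 pop 1: in=[-3,3] → [-2,3] (no change)

Fixpoint:
  val[0] = [-3,3]
  val[1] = [-2,3]
  val[2] = [-3,3]
  val[3] = [-3,3]

no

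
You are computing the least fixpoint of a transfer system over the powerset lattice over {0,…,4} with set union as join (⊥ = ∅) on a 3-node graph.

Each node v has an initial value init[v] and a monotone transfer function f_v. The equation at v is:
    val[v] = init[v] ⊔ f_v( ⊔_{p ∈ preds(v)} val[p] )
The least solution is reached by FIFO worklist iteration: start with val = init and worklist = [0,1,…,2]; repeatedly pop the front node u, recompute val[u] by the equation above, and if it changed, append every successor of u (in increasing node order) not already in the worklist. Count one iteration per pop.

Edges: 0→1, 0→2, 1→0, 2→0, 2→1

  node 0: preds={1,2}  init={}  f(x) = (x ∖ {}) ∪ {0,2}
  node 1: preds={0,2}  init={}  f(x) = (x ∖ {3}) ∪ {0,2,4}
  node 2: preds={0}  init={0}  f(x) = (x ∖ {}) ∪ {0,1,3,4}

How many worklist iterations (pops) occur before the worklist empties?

Trace (7 dequeues):
  [1] u=0 | in {0} | out {0,2} | prev {} | push {}
  [2] u=1 | in {0,2} | out {0,2,4} | prev {} | push {0}
  [3] u=2 | in {0,2} | out {0,1,2,3,4} | prev {0} | push {1}
  [4] u=0 | in {0,1,2,3,4} | out {0,1,2,3,4} | prev {0,2} | push {2}
  [5] u=1 | in {0,1,2,3,4} | out {0,1,2,4} | prev {0,2,4} | push {0}
  [6] u=2 | in {0,1,2,3,4} | out {0,1,2,3,4} | ==
  [7] u=0 | in {0,1,2,3,4} | out {0,1,2,3,4} | ==

Converged values:
  [0] {0,1,2,3,4}
  [1] {0,1,2,4}
  [2] {0,1,2,3,4}

7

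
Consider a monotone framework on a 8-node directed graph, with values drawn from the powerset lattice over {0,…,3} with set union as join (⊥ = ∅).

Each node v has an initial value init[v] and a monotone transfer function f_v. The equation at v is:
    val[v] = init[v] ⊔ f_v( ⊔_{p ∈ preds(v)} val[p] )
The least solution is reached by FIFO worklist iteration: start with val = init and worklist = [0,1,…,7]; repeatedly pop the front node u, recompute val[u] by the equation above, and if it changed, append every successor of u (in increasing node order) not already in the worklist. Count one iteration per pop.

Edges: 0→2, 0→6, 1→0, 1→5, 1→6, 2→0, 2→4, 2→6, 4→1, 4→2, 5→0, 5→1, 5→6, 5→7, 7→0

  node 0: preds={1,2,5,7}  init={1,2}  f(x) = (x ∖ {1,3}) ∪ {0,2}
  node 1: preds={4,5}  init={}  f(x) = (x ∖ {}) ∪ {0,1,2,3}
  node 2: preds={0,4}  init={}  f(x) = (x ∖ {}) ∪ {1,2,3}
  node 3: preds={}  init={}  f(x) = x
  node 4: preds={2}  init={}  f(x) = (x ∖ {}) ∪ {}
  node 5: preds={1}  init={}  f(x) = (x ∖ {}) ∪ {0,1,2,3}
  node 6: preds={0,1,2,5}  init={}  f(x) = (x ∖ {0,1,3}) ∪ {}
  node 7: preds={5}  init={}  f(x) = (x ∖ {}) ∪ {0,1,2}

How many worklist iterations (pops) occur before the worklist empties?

Iteration log — 11 steps:
  step 1. node 0  ⊔preds={}  new={0,1,2}  old={1,2}  +wl: 
  step 2. node 1  ⊔preds={}  new={0,1,2,3}  old={}  +wl: 0
  step 3. node 2  ⊔preds={0,1,2}  new={0,1,2,3}  old={}  +wl: 
  step 4. node 3  ⊔preds={}  new={}  stable
  step 5. node 4  ⊔preds={0,1,2,3}  new={0,1,2,3}  old={}  +wl: 1,2
  step 6. node 5  ⊔preds={0,1,2,3}  new={0,1,2,3}  old={}  +wl: 
  step 7. node 6  ⊔preds={0,1,2,3}  new={2}  old={}  +wl: 
  step 8. node 7  ⊔preds={0,1,2,3}  new={0,1,2,3}  old={}  +wl: 
  step 9. node 0  ⊔preds={0,1,2,3}  new={0,1,2}  stable
  step 10. node 1  ⊔preds={0,1,2,3}  new={0,1,2,3}  stable
  step 11. node 2  ⊔preds={0,1,2,3}  new={0,1,2,3}  stable

Least fixpoint reached:
  node 0: {0,1,2}
  node 1: {0,1,2,3}
  node 2: {0,1,2,3}
  node 3: {}
  node 4: {0,1,2,3}
  node 5: {0,1,2,3}
  node 6: {2}
  node 7: {0,1,2,3}

11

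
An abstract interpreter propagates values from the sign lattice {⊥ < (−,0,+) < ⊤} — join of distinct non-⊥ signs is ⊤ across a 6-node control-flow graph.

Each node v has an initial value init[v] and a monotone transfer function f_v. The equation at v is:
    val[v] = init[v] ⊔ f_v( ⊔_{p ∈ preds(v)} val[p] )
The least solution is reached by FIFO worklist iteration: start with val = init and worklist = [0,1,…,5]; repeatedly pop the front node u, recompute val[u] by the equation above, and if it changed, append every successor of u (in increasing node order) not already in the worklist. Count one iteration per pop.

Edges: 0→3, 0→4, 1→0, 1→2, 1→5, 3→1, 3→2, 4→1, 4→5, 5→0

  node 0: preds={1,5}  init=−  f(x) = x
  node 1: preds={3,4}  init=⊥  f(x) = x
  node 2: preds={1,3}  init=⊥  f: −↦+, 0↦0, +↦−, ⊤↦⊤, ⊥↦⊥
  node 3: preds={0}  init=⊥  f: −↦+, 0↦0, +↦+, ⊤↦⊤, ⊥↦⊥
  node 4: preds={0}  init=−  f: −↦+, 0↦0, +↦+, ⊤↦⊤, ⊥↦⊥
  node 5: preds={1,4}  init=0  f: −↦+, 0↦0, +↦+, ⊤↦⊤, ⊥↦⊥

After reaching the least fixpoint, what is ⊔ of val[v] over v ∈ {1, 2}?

⊤

Worklist (11 pops):
  #1 pop 0: in=0 → ⊤ (was −); enqueue []
  #2 pop 1: in=− → − (was ⊥); enqueue [0]
  #3 pop 2: in=− → + (was ⊥); enqueue []
  #4 pop 3: in=⊤ → ⊤ (was ⊥); enqueue [1,2]
  #5 pop 4: in=⊤ → ⊤ (was −); enqueue []
  #6 pop 5: in=⊤ → ⊤ (was 0); enqueue []
  #7 pop 0: in=⊤ → ⊤ (no change)
  #8 pop 1: in=⊤ → ⊤ (was −); enqueue [0,5]
  #9 pop 2: in=⊤ → ⊤ (was +); enqueue []
  #10 pop 0: in=⊤ → ⊤ (no change)
  #11 pop 5: in=⊤ → ⊤ (no change)

Fixpoint:
  val[0] = ⊤
  val[1] = ⊤
  val[2] = ⊤
  val[3] = ⊤
  val[4] = ⊤
  val[5] = ⊤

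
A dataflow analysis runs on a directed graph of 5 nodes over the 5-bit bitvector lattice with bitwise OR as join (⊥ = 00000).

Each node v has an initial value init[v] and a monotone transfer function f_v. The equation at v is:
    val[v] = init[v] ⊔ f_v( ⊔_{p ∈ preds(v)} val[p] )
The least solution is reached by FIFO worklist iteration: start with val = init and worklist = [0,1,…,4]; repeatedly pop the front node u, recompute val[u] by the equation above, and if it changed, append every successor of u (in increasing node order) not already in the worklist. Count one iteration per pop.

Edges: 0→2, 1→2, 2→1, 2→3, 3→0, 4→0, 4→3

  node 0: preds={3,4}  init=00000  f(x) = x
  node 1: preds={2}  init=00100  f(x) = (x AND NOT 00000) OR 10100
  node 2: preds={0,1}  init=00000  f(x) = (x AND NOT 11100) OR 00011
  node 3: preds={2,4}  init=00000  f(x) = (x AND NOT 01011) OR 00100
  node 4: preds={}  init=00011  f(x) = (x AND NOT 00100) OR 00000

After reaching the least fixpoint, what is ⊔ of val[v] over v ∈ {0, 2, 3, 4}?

00111

Trace (8 dequeues):
  [1] u=0 | in 00011 | out 00011 | prev 00000 | push {}
  [2] u=1 | in 00000 | out 10100 | prev 00100 | push {}
  [3] u=2 | in 10111 | out 00011 | prev 00000 | push {1}
  [4] u=3 | in 00011 | out 00100 | prev 00000 | push {0}
  [5] u=4 | in 00000 | out 00011 | ==
  [6] u=1 | in 00011 | out 10111 | prev 10100 | push {2}
  [7] u=0 | in 00111 | out 00111 | prev 00011 | push {}
  [8] u=2 | in 10111 | out 00011 | ==

Converged values:
  [0] 00111
  [1] 10111
  [2] 00011
  [3] 00100
  [4] 00011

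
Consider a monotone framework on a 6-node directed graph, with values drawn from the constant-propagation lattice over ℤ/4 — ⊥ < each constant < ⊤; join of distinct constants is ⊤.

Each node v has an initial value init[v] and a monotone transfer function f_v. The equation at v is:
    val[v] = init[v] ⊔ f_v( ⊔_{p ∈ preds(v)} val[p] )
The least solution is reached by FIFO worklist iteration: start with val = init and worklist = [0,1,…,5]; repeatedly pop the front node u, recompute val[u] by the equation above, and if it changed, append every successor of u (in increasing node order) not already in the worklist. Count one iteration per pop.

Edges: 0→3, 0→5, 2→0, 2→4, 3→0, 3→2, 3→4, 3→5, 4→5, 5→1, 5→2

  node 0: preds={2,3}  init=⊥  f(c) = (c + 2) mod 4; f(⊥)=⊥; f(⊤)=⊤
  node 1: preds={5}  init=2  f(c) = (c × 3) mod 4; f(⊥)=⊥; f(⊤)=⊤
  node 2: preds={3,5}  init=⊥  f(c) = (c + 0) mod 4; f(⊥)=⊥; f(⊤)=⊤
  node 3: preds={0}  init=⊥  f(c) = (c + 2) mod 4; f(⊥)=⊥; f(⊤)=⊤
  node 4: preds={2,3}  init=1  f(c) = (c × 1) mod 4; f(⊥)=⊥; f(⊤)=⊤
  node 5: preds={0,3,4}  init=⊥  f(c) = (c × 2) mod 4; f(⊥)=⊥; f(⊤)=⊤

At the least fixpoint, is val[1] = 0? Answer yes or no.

no

Worklist (22 pops):
  #1 pop 0: in=⊥ → ⊥ (no change)
  #2 pop 1: in=⊥ → 2 (no change)
  #3 pop 2: in=⊥ → ⊥ (no change)
  #4 pop 3: in=⊥ → ⊥ (no change)
  #5 pop 4: in=⊥ → 1 (no change)
  #6 pop 5: in=1 → 2 (was ⊥); enqueue [1,2]
  #7 pop 1: in=2 → 2 (no change)
  #8 pop 2: in=2 → 2 (was ⊥); enqueue [0,4]
  #9 pop 0: in=2 → 0 (was ⊥); enqueue [3,5]
  #10 pop 4: in=2 → ⊤ (was 1); enqueue []
  #11 pop 3: in=0 → 2 (was ⊥); enqueue [0,2,4]
  #12 pop 5: in=⊤ → ⊤ (was 2); enqueue [1]
  #13 pop 0: in=2 → 0 (no change)
  #14 pop 2: in=⊤ → ⊤ (was 2); enqueue [0]
  #15 pop 4: in=⊤ → ⊤ (no change)
  #16 pop 1: in=⊤ → ⊤ (was 2); enqueue []
  #17 pop 0: in=⊤ → ⊤ (was 0); enqueue [3,5]
  #18 pop 3: in=⊤ → ⊤ (was 2); enqueue [0,2,4]
  #19 pop 5: in=⊤ → ⊤ (no change)
  #20 pop 0: in=⊤ → ⊤ (no change)
  #21 pop 2: in=⊤ → ⊤ (no change)
  #22 pop 4: in=⊤ → ⊤ (no change)

Fixpoint:
  val[0] = ⊤
  val[1] = ⊤
  val[2] = ⊤
  val[3] = ⊤
  val[4] = ⊤
  val[5] = ⊤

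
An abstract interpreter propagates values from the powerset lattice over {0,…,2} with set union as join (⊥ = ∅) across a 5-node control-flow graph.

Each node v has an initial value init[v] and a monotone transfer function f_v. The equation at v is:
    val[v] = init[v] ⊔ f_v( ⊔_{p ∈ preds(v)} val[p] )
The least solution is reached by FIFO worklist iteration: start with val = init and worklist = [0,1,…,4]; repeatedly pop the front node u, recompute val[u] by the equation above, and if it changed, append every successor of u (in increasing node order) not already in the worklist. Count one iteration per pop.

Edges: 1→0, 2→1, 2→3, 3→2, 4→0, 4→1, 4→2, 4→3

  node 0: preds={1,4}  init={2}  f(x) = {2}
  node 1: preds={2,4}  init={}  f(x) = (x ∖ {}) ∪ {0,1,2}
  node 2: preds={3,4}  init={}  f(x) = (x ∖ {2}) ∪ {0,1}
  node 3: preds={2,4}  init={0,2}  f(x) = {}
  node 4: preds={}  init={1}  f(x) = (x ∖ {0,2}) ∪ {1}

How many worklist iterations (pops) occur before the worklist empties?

7

Trace (7 dequeues):
  [1] u=0 | in {1} | out {2} | ==
  [2] u=1 | in {1} | out {0,1,2} | prev {} | push {0}
  [3] u=2 | in {0,1,2} | out {0,1} | prev {} | push {1}
  [4] u=3 | in {0,1} | out {0,2} | ==
  [5] u=4 | in {} | out {1} | ==
  [6] u=0 | in {0,1,2} | out {2} | ==
  [7] u=1 | in {0,1} | out {0,1,2} | ==

Converged values:
  [0] {2}
  [1] {0,1,2}
  [2] {0,1}
  [3] {0,2}
  [4] {1}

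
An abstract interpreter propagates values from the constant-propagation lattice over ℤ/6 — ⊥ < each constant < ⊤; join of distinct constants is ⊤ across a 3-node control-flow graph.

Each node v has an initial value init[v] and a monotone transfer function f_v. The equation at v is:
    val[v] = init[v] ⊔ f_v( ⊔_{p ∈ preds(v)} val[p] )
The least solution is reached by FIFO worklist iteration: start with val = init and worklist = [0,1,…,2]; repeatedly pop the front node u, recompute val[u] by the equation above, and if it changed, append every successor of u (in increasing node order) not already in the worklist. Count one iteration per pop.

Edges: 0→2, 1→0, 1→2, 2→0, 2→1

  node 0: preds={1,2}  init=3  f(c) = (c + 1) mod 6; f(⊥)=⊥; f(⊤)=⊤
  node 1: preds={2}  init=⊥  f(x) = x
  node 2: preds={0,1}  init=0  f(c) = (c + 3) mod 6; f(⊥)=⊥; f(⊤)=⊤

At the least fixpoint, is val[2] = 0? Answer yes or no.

no

Worklist (7 pops):
  #1 pop 0: in=0 → ⊤ (was 3); enqueue []
  #2 pop 1: in=0 → 0 (was ⊥); enqueue [0]
  #3 pop 2: in=⊤ → ⊤ (was 0); enqueue [1]
  #4 pop 0: in=⊤ → ⊤ (no change)
  #5 pop 1: in=⊤ → ⊤ (was 0); enqueue [0,2]
  #6 pop 0: in=⊤ → ⊤ (no change)
  #7 pop 2: in=⊤ → ⊤ (no change)

Fixpoint:
  val[0] = ⊤
  val[1] = ⊤
  val[2] = ⊤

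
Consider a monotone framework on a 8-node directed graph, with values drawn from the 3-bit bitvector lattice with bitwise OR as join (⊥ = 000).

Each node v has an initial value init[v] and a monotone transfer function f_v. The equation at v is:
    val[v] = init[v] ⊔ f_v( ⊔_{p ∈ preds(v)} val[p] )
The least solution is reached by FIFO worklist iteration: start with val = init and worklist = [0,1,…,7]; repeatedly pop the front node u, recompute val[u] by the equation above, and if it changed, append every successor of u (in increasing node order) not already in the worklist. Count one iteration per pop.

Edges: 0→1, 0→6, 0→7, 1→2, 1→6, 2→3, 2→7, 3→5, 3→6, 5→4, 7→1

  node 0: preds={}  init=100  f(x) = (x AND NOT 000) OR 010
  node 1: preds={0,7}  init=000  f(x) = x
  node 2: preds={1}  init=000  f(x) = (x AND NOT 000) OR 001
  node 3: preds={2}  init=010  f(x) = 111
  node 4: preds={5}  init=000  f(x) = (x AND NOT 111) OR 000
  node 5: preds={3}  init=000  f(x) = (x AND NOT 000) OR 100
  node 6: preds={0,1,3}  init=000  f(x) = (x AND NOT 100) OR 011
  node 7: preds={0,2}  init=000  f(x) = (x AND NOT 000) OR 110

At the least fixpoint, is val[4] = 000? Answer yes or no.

Iteration log — 12 steps:
  step 1. node 0  ⊔preds=000  new=110  old=100  +wl: 
  step 2. node 1  ⊔preds=110  new=110  old=000  +wl: 
  step 3. node 2  ⊔preds=110  new=111  old=000  +wl: 
  step 4. node 3  ⊔preds=111  new=111  old=010  +wl: 
  step 5. node 4  ⊔preds=000  new=000  stable
  step 6. node 5  ⊔preds=111  new=111  old=000  +wl: 4
  step 7. node 6  ⊔preds=111  new=011  old=000  +wl: 
  step 8. node 7  ⊔preds=111  new=111  old=000  +wl: 1
  step 9. node 4  ⊔preds=111  new=000  stable
  step 10. node 1  ⊔preds=111  new=111  old=110  +wl: 2,6
  step 11. node 2  ⊔preds=111  new=111  stable
  step 12. node 6  ⊔preds=111  new=011  stable

Least fixpoint reached:
  node 0: 110
  node 1: 111
  node 2: 111
  node 3: 111
  node 4: 000
  node 5: 111
  node 6: 011
  node 7: 111

yes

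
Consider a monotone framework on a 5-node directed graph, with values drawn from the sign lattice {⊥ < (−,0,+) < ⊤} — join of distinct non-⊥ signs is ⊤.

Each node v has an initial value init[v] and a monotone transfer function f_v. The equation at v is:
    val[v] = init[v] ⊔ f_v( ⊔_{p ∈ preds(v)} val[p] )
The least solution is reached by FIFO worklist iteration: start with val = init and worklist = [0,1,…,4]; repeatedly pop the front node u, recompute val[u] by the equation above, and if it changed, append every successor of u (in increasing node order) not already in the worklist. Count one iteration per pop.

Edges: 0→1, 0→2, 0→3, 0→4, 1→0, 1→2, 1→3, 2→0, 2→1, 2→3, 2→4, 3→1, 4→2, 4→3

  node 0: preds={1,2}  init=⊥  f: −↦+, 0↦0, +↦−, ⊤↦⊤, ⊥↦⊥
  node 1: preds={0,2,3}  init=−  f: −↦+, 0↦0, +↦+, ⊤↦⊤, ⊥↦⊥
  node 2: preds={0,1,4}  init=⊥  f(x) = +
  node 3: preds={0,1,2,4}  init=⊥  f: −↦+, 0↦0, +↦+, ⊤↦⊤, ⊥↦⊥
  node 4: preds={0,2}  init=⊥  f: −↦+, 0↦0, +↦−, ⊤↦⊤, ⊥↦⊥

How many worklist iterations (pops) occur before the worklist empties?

Iteration log — 12 steps:
  step 1. node 0  ⊔preds=−  new=+  old=⊥  +wl: 
  step 2. node 1  ⊔preds=+  new=⊤  old=−  +wl: 0
  step 3. node 2  ⊔preds=⊤  new=+  old=⊥  +wl: 1
  step 4. node 3  ⊔preds=⊤  new=⊤  old=⊥  +wl: 
  step 5. node 4  ⊔preds=+  new=−  old=⊥  +wl: 2,3
  step 6. node 0  ⊔preds=⊤  new=⊤  old=+  +wl: 4
  step 7. node 1  ⊔preds=⊤  new=⊤  stable
  step 8. node 2  ⊔preds=⊤  new=+  stable
  step 9. node 3  ⊔preds=⊤  new=⊤  stable
  step 10. node 4  ⊔preds=⊤  new=⊤  old=−  +wl: 2,3
  step 11. node 2  ⊔preds=⊤  new=+  stable
  step 12. node 3  ⊔preds=⊤  new=⊤  stable

Least fixpoint reached:
  node 0: ⊤
  node 1: ⊤
  node 2: +
  node 3: ⊤
  node 4: ⊤

12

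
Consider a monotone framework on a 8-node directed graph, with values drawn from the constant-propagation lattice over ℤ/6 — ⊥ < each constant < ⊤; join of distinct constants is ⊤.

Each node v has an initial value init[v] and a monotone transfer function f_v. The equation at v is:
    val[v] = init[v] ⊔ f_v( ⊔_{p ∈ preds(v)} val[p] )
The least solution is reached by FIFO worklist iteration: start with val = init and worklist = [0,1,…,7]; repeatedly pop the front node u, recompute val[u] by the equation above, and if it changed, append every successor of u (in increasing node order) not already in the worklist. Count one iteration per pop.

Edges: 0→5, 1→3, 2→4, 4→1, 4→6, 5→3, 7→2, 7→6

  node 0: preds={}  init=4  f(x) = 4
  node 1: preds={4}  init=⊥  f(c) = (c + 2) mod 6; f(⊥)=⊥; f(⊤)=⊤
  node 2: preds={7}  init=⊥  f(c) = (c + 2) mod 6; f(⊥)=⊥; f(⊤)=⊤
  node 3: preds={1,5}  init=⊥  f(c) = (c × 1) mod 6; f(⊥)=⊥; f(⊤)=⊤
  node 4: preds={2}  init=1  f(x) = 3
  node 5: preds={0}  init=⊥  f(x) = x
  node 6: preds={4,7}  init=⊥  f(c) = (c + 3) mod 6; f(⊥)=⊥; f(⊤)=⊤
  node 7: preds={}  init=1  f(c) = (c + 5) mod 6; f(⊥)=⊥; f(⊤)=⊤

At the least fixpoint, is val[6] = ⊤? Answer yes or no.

yes

Worklist (10 pops):
  #1 pop 0: in=⊥ → 4 (no change)
  #2 pop 1: in=1 → 3 (was ⊥); enqueue []
  #3 pop 2: in=1 → 3 (was ⊥); enqueue []
  #4 pop 3: in=3 → 3 (was ⊥); enqueue []
  #5 pop 4: in=3 → ⊤ (was 1); enqueue [1]
  #6 pop 5: in=4 → 4 (was ⊥); enqueue [3]
  #7 pop 6: in=⊤ → ⊤ (was ⊥); enqueue []
  #8 pop 7: in=⊥ → 1 (no change)
  #9 pop 1: in=⊤ → ⊤ (was 3); enqueue []
  #10 pop 3: in=⊤ → ⊤ (was 3); enqueue []

Fixpoint:
  val[0] = 4
  val[1] = ⊤
  val[2] = 3
  val[3] = ⊤
  val[4] = ⊤
  val[5] = 4
  val[6] = ⊤
  val[7] = 1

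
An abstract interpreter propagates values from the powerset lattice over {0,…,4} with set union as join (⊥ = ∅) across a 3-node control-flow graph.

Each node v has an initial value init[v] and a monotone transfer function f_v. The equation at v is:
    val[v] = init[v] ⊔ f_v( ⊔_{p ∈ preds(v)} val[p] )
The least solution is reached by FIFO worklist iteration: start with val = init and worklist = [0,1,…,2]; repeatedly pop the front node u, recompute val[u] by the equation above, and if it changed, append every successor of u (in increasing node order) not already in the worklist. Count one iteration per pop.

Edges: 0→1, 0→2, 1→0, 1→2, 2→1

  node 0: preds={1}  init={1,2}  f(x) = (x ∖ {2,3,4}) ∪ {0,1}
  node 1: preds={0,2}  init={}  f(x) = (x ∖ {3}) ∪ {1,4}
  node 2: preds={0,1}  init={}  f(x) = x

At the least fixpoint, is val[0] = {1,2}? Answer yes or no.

no

Worklist (5 pops):
  #1 pop 0: in={} → {0,1,2} (was {1,2}); enqueue []
  #2 pop 1: in={0,1,2} → {0,1,2,4} (was {}); enqueue [0]
  #3 pop 2: in={0,1,2,4} → {0,1,2,4} (was {}); enqueue [1]
  #4 pop 0: in={0,1,2,4} → {0,1,2} (no change)
  #5 pop 1: in={0,1,2,4} → {0,1,2,4} (no change)

Fixpoint:
  val[0] = {0,1,2}
  val[1] = {0,1,2,4}
  val[2] = {0,1,2,4}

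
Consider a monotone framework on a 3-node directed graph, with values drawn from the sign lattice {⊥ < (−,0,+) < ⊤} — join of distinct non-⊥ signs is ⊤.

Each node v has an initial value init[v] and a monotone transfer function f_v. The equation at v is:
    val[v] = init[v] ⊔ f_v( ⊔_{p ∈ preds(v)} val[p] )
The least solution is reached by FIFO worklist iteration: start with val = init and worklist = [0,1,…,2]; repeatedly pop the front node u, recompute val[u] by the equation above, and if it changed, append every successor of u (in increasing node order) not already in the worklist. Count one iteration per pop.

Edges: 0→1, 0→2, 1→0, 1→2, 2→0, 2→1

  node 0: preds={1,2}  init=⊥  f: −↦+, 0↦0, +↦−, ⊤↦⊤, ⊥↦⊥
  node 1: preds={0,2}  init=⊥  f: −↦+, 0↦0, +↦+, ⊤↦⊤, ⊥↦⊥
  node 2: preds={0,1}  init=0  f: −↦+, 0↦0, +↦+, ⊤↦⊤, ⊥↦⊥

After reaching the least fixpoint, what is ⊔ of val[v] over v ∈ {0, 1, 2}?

Iteration log — 4 steps:
  step 1. node 0  ⊔preds=0  new=0  old=⊥  +wl: 
  step 2. node 1  ⊔preds=0  new=0  old=⊥  +wl: 0
  step 3. node 2  ⊔preds=0  new=0  stable
  step 4. node 0  ⊔preds=0  new=0  stable

Least fixpoint reached:
  node 0: 0
  node 1: 0
  node 2: 0

0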